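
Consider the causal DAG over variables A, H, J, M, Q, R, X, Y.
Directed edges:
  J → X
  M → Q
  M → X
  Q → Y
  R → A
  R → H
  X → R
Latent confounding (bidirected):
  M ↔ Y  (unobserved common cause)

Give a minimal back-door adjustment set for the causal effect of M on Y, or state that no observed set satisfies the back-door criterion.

M→Y: no observed back-door set.

desc(M)\{M}={A,H,Q,R,X,Y}; candidates ⊆ {J}.
M↔Y: latent back-door arc(s) into M.
size 0: {}; under {} M still reaches {Y} ∋ Y.
size 1: {J}; under {J} M still reaches {Y} ∋ Y.
M↔Y cannot be blocked by any observed set — no back-door set.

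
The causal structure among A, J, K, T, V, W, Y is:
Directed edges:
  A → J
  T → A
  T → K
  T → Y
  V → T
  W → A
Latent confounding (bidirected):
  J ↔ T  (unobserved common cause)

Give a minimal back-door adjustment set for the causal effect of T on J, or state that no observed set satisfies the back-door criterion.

desc(T)\{T}={A,J,K,Y}; candidates ⊆ {V,W}.
T↔J: latent back-door arc(s) into T.
size 0: {}; under {} T still reaches {J,V} ∋ J.
size 1: {V}, {W}; under {V} T still reaches {J} ∋ J.
size 2: {V,W}; under {V,W} T still reaches {J} ∋ J.
T↔J cannot be blocked by any observed set — no back-door set.

T→J: no observed back-door set.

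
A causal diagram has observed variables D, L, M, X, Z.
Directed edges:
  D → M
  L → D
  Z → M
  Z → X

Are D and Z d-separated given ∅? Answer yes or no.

Yes — D ⊥ Z | ∅.

Bayes-Ball from D | ∅ reaches {L,M}.
Z ∉ reach(D|∅) ⇒ D ⊥ Z | ∅.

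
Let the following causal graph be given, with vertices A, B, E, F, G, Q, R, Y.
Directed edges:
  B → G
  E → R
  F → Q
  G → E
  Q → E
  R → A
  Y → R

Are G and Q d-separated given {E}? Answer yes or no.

Bayes-Ball from G | {E} reaches {B,F,Q}.
Q ∈ reach(G|{E}) ⇒ G ⊥̸ Q | {E}.

No — G and Q are d-connected given {E}.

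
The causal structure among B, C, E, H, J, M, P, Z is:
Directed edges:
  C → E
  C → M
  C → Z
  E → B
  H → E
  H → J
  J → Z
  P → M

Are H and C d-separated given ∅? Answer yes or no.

Yes — H ⊥ C | ∅.

Bayes-Ball from H | ∅ reaches {B,E,J,Z}.
C ∉ reach(H|∅) ⇒ H ⊥ C | ∅.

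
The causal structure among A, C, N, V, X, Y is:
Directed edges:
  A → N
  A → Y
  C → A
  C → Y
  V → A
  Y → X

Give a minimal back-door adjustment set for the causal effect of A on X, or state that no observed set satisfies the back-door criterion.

A→X: minimal back-door set {C}.

desc(A)\{A}={N,X,Y}; candidates ⊆ {C,V}.
size 0: {}; under {} A still reaches {C,V,X,Y} ∋ X.
{C}: A⊥X given {C} in G with A→· removed — back-door holds.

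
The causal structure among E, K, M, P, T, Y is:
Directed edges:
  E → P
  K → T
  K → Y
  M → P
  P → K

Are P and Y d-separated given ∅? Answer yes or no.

Bayes-Ball from P | ∅ reaches {E,K,M,T,Y}.
Y ∈ reach(P|∅) ⇒ P ⊥̸ Y | ∅.

No — P and Y are d-connected given ∅.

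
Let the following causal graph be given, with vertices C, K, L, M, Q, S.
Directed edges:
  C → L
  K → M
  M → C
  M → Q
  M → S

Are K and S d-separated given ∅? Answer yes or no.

Bayes-Ball from K | ∅ reaches {C,L,M,Q,S}.
S ∈ reach(K|∅) ⇒ K ⊥̸ S | ∅.

No — K and S are d-connected given ∅.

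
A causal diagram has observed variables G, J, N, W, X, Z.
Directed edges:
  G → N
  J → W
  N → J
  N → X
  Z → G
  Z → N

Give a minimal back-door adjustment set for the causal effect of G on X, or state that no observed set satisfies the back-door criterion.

G→X: minimal back-door set {Z}.

desc(G)\{G}={J,N,W,X}; candidates ⊆ {Z}.
size 0: {}; under {} G still reaches {J,N,W,X,Z} ∋ X.
{Z}: G⊥X given {Z} in G with G→· removed — back-door holds.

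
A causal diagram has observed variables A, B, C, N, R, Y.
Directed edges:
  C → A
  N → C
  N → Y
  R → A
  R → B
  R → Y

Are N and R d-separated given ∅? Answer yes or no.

Yes — N ⊥ R | ∅.

Bayes-Ball from N | ∅ reaches {A,C,Y}.
R ∉ reach(N|∅) ⇒ N ⊥ R | ∅.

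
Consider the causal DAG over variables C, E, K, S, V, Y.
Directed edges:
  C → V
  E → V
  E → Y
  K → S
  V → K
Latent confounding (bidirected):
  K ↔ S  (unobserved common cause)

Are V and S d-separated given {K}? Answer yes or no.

Bayes-Ball from V | {K} reaches {C,E,S,Y}.
S ∈ reach(V|{K}) ⇒ V ⊥̸ S | {K}.

No — V and S are d-connected given {K}.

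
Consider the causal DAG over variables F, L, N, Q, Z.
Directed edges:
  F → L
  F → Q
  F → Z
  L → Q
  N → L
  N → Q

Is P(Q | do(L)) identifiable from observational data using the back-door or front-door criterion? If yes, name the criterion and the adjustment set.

P(Q|do(L)): backdoor, adjust for {F, N}.

desc(L)\{L}={Q}; candidates ⊆ {F,N,Z}.
size 0: {}; under {} L still reaches {F,N,Q,Z} ∋ Q.
size 1: {F}, {N}, {Z}; under {F} L still reaches {N,Q} ∋ Q.
{F,N}: L⊥Q given {F,N} in G with L→· removed — back-door holds.
P(Q|do(L)) = Σ_{F,N} P(Q|L,F,N)·P(F,N).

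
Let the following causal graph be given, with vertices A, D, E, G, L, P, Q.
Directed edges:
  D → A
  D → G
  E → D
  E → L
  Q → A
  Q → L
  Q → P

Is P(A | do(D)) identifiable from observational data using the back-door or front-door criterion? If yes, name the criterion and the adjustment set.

desc(D)\{D}={A,G}; candidates ⊆ {E,L,P,Q}.
∅: D⊥A given ∅ in G with D→· removed — back-door holds.
P(A|do(D)) = P(A|D) — no adjustment needed.

P(A|do(D)): backdoor, adjust for ∅.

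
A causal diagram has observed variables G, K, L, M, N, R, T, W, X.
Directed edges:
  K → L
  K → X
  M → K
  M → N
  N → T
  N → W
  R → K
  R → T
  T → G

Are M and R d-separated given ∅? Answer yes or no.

Yes — M ⊥ R | ∅.

Bayes-Ball from M | ∅ reaches {G,K,L,N,T,W,X}.
R ∉ reach(M|∅) ⇒ M ⊥ R | ∅.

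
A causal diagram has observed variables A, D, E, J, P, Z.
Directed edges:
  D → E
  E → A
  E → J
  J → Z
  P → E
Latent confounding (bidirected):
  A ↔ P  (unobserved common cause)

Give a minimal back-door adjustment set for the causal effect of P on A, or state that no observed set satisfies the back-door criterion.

P→A: no observed back-door set.

desc(P)\{P}={A,E,J,Z}; candidates ⊆ {D}.
P↔A: latent back-door arc(s) into P.
size 0: {}; under {} P still reaches {A} ∋ A.
size 1: {D}; under {D} P still reaches {A} ∋ A.
P↔A cannot be blocked by any observed set — no back-door set.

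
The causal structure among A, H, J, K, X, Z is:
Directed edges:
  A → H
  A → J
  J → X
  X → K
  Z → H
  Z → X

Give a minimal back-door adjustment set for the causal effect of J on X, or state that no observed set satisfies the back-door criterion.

desc(J)\{J}={K,X}; candidates ⊆ {A,H,Z}.
∅: J⊥X given ∅ in G with J→· removed — back-door holds.

J→X: minimal back-door set ∅.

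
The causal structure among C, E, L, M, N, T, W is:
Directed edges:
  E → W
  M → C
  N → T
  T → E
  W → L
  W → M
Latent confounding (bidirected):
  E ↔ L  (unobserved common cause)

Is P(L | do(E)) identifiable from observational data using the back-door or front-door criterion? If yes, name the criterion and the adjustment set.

desc(E)\{E}={C,L,M,W}; candidates ⊆ {N,T}.
E↔L: latent back-door arc(s) into E.
size 0: {}; under {} E still reaches {L,N,T} ∋ L.
size 1: {N}, {T}; under {N} E still reaches {L,T} ∋ L.
size 2: {N,T}; under {N,T} E still reaches {L} ∋ L.
E↔L cannot be blocked by any observed set — no back-door set.
{W}: (i) intercepts every directed E→L path; (ii) no back-door E→{W}; (iii) {E} blocks every back-door {W}→L. Front-door holds.
P(L|do(E)) = Σ_{W} P(W|E) Σ_{E'} P(L|W,E')P(E').

P(L|do(E)): frontdoor, adjust for {W}.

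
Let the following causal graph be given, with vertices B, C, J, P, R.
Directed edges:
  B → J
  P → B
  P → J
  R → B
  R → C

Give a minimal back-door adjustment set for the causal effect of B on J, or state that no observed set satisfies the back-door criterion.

desc(B)\{B}={J}; candidates ⊆ {C,P,R}.
size 0: {}; under {} B still reaches {C,J,P,R} ∋ J.
{P}: B⊥J given {P} in G with B→· removed — back-door holds.

B→J: minimal back-door set {P}.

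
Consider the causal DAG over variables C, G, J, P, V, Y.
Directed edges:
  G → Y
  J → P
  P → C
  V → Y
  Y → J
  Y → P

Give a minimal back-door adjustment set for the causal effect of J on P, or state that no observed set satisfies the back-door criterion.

J→P: minimal back-door set {Y}.

desc(J)\{J}={C,P}; candidates ⊆ {G,V,Y}.
size 0: {}; under {} J still reaches {C,G,P,V,Y} ∋ P.
{Y}: J⊥P given {Y} in G with J→· removed — back-door holds.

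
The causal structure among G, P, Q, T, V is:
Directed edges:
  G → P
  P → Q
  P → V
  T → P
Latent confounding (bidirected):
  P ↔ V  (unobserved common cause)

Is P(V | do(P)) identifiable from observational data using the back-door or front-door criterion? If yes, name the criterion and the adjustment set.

P(V|do(P)): not identifiable (no BD/FD set).

desc(P)\{P}={Q,V}; candidates ⊆ {G,T}.
P↔V: latent back-door arc(s) into P.
size 0: {}; under {} P still reaches {G,T,V} ∋ V.
size 1: {G}, {T}; under {G} P still reaches {T,V} ∋ V.
size 2: {G,T}; under {G,T} P still reaches {V} ∋ V.
P↔V cannot be blocked by any observed set — no back-door set.
No mediator lies on a directed P→…→V path.
Neither criterion identifies P(V|do(P)) in this graph.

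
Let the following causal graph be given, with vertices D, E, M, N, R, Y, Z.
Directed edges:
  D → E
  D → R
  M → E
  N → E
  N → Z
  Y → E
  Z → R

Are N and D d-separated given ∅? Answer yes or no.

Bayes-Ball from N | ∅ reaches {E,R,Z}.
D ∉ reach(N|∅) ⇒ N ⊥ D | ∅.

Yes — N ⊥ D | ∅.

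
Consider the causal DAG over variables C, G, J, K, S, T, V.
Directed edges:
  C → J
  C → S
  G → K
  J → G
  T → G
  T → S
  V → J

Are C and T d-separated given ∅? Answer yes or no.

Bayes-Ball from C | ∅ reaches {G,J,K,S}.
T ∉ reach(C|∅) ⇒ C ⊥ T | ∅.

Yes — C ⊥ T | ∅.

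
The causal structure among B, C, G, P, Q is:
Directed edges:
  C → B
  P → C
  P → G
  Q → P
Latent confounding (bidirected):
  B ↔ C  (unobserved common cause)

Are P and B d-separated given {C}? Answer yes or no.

Bayes-Ball from P | {C} reaches {B,G,Q}.
B ∈ reach(P|{C}) ⇒ P ⊥̸ B | {C}.

No — P and B are d-connected given {C}.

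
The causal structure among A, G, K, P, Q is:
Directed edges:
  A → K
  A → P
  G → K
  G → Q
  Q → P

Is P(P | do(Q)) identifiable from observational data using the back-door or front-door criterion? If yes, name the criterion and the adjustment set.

P(P|do(Q)): backdoor, adjust for ∅.

desc(Q)\{Q}={P}; candidates ⊆ {A,G,K}.
∅: Q⊥P given ∅ in G with Q→· removed — back-door holds.
P(P|do(Q)) = P(P|Q) — no adjustment needed.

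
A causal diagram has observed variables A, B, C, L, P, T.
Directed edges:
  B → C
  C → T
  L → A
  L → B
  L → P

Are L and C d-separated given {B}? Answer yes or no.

Yes — L ⊥ C | {B}.

Bayes-Ball from L | {B} reaches {A,P}.
C ∉ reach(L|{B}) ⇒ L ⊥ C | {B}.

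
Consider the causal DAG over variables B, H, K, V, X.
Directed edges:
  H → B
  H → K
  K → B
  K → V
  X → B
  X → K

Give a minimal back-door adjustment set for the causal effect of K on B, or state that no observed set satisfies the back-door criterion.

desc(K)\{K}={B,V}; candidates ⊆ {H,X}.
size 0: {}; under {} K still reaches {B,H,X} ∋ B.
size 1: {H}, {X}; under {H} K still reaches {B,X} ∋ B.
{H,X}: K⊥B given {H,X} in G with K→· removed — back-door holds.

K→B: minimal back-door set {H, X}.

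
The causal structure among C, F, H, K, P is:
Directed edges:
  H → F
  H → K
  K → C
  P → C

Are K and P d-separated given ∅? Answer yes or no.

Yes — K ⊥ P | ∅.

Bayes-Ball from K | ∅ reaches {C,F,H}.
P ∉ reach(K|∅) ⇒ K ⊥ P | ∅.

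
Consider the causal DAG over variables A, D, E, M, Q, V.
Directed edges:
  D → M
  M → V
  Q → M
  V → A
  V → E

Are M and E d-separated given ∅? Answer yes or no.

No — M and E are d-connected given ∅.

Bayes-Ball from M | ∅ reaches {A,D,E,Q,V}.
E ∈ reach(M|∅) ⇒ M ⊥̸ E | ∅.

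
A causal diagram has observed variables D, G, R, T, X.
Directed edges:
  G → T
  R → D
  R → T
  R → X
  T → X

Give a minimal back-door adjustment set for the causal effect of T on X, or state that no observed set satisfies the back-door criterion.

desc(T)\{T}={X}; candidates ⊆ {D,G,R}.
size 0: {}; under {} T still reaches {D,G,R,X} ∋ X.
{R}: T⊥X given {R} in G with T→· removed — back-door holds.

T→X: minimal back-door set {R}.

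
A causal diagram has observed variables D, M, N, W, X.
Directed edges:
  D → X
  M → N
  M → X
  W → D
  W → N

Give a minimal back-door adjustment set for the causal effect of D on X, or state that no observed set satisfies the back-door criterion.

desc(D)\{D}={X}; candidates ⊆ {M,N,W}.
∅: D⊥X given ∅ in G with D→· removed — back-door holds.

D→X: minimal back-door set ∅.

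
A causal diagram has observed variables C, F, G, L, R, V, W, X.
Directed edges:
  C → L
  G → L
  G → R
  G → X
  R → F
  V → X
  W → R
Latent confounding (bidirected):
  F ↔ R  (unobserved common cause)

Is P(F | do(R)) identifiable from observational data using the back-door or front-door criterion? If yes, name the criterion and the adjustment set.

desc(R)\{R}={F}; candidates ⊆ {C,G,L,V,W,X}.
R↔F: latent back-door arc(s) into R.
size 0: {}; under {} R still reaches {F,G,L,W,X} ∋ F.
size 1: {C}, {G}, {L} …(+3); under {C} R still reaches {F,G,L,W,X} ∋ F.
size 2: {C,G}, {C,L}, {C,V} …(+12); under {C,G} R still reaches {F,W} ∋ F.
R↔F cannot be blocked by any observed set — no back-door set.
No mediator lies on a directed R→…→F path.
Neither criterion identifies P(F|do(R)) in this graph.

P(F|do(R)): not identifiable (no BD/FD set).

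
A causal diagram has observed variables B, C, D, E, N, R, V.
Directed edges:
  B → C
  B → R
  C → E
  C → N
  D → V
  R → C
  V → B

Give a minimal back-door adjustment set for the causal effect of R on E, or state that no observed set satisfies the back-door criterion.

R→E: minimal back-door set {B}.

desc(R)\{R}={C,E,N}; candidates ⊆ {B,D,V}.
size 0: {}; under {} R still reaches {B,C,D,E,N,V} ∋ E.
{B}: R⊥E given {B} in G with R→· removed — back-door holds.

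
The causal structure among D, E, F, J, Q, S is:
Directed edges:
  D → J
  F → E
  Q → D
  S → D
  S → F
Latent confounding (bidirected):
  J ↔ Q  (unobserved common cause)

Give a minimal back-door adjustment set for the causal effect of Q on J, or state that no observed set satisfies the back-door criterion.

desc(Q)\{Q}={D,J}; candidates ⊆ {E,F,S}.
Q↔J: latent back-door arc(s) into Q.
size 0: {}; under {} Q still reaches {J} ∋ J.
size 1: {E}, {F}, {S}; under {E} Q still reaches {J} ∋ J.
size 2: {E,F}, {E,S}, {F,S}; under {E,F} Q still reaches {J} ∋ J.
Q↔J cannot be blocked by any observed set — no back-door set.

Q→J: no observed back-door set.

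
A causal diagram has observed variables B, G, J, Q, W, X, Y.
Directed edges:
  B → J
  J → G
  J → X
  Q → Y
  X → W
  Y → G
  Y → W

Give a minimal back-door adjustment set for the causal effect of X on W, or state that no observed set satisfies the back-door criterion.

X→W: minimal back-door set ∅.

desc(X)\{X}={W}; candidates ⊆ {B,G,J,Q,Y}.
∅: X⊥W given ∅ in G with X→· removed — back-door holds.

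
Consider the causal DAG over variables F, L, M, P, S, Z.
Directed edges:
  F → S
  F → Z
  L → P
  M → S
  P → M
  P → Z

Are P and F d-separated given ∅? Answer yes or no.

Bayes-Ball from P | ∅ reaches {L,M,S,Z}.
F ∉ reach(P|∅) ⇒ P ⊥ F | ∅.

Yes — P ⊥ F | ∅.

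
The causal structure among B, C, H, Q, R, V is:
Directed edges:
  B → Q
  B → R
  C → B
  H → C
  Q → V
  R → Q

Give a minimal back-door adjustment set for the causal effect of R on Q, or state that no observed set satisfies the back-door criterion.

R→Q: minimal back-door set {B}.

desc(R)\{R}={Q,V}; candidates ⊆ {B,C,H}.
size 0: {}; under {} R still reaches {B,C,H,Q,V} ∋ Q.
{B}: R⊥Q given {B} in G with R→· removed — back-door holds.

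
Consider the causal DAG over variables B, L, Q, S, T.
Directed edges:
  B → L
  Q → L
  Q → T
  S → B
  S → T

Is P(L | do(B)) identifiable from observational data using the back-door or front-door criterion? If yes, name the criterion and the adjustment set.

P(L|do(B)): backdoor, adjust for ∅.

desc(B)\{B}={L}; candidates ⊆ {Q,S,T}.
∅: B⊥L given ∅ in G with B→· removed — back-door holds.
P(L|do(B)) = P(L|B) — no adjustment needed.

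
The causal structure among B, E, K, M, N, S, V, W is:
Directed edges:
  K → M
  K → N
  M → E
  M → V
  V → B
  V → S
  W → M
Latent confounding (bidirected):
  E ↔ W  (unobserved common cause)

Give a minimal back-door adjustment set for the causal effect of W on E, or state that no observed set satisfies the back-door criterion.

desc(W)\{W}={B,E,M,S,V}; candidates ⊆ {K,N}.
W↔E: latent back-door arc(s) into W.
size 0: {}; under {} W still reaches {E} ∋ E.
size 1: {K}, {N}; under {K} W still reaches {E} ∋ E.
size 2: {K,N}; under {K,N} W still reaches {E} ∋ E.
W↔E cannot be blocked by any observed set — no back-door set.

W→E: no observed back-door set.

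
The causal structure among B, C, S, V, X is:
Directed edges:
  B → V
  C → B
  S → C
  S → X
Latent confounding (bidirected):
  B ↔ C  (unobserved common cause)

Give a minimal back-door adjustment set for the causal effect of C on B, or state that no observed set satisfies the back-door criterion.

C→B: no observed back-door set.

desc(C)\{C}={B,V}; candidates ⊆ {S,X}.
C↔B: latent back-door arc(s) into C.
size 0: {}; under {} C still reaches {B,S,V,X} ∋ B.
size 1: {S}, {X}; under {S} C still reaches {B,V} ∋ B.
size 2: {S,X}; under {S,X} C still reaches {B,V} ∋ B.
C↔B cannot be blocked by any observed set — no back-door set.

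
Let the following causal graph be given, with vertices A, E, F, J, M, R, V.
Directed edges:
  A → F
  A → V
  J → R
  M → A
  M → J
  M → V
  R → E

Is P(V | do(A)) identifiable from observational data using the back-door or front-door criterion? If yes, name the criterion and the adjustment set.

desc(A)\{A}={F,V}; candidates ⊆ {E,J,M,R}.
size 0: {}; under {} A still reaches {E,J,M,R,V} ∋ V.
{M}: A⊥V given {M} in G with A→· removed — back-door holds.
P(V|do(A)) = Σ_{M} P(V|A,M)·P(M).

P(V|do(A)): backdoor, adjust for {M}.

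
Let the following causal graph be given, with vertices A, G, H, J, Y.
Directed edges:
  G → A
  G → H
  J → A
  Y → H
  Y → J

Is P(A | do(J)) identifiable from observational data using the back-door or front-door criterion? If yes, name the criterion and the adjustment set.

P(A|do(J)): backdoor, adjust for ∅.

desc(J)\{J}={A}; candidates ⊆ {G,H,Y}.
∅: J⊥A given ∅ in G with J→· removed — back-door holds.
P(A|do(J)) = P(A|J) — no adjustment needed.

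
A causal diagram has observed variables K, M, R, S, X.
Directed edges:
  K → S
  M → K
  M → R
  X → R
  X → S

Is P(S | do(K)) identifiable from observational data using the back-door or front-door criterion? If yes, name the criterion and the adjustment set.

P(S|do(K)): backdoor, adjust for ∅.

desc(K)\{K}={S}; candidates ⊆ {M,R,X}.
∅: K⊥S given ∅ in G with K→· removed — back-door holds.
P(S|do(K)) = P(S|K) — no adjustment needed.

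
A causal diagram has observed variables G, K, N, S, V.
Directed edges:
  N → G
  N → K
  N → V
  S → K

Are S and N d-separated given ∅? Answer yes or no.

Yes — S ⊥ N | ∅.

Bayes-Ball from S | ∅ reaches {K}.
N ∉ reach(S|∅) ⇒ S ⊥ N | ∅.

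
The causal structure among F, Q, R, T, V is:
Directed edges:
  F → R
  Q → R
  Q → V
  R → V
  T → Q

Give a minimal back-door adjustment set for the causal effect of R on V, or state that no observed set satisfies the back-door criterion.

R→V: minimal back-door set {Q}.

desc(R)\{R}={V}; candidates ⊆ {F,Q,T}.
size 0: {}; under {} R still reaches {F,Q,T,V} ∋ V.
{Q}: R⊥V given {Q} in G with R→· removed — back-door holds.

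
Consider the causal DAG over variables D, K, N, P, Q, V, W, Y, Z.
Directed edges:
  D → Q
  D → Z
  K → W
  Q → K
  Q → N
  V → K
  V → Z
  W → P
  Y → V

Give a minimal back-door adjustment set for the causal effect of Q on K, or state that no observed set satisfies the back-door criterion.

desc(Q)\{Q}={K,N,P,W}; candidates ⊆ {D,V,Y,Z}.
∅: Q⊥K given ∅ in G with Q→· removed — back-door holds.

Q→K: minimal back-door set ∅.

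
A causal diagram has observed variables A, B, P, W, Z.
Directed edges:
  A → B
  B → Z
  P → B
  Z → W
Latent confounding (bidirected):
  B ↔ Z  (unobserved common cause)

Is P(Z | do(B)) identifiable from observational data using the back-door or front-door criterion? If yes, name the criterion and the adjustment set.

desc(B)\{B}={W,Z}; candidates ⊆ {A,P}.
B↔Z: latent back-door arc(s) into B.
size 0: {}; under {} B still reaches {A,P,W,Z} ∋ Z.
size 1: {A}, {P}; under {A} B still reaches {P,W,Z} ∋ Z.
size 2: {A,P}; under {A,P} B still reaches {W,Z} ∋ Z.
B↔Z cannot be blocked by any observed set — no back-door set.
No mediator lies on a directed B→…→Z path.
Neither criterion identifies P(Z|do(B)) in this graph.

P(Z|do(B)): not identifiable (no BD/FD set).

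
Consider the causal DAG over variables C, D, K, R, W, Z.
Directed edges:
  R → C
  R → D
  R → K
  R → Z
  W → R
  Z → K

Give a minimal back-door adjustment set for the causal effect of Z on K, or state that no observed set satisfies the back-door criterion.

desc(Z)\{Z}={K}; candidates ⊆ {C,D,R,W}.
size 0: {}; under {} Z still reaches {C,D,K,R,W} ∋ K.
{R}: Z⊥K given {R} in G with Z→· removed — back-door holds.

Z→K: minimal back-door set {R}.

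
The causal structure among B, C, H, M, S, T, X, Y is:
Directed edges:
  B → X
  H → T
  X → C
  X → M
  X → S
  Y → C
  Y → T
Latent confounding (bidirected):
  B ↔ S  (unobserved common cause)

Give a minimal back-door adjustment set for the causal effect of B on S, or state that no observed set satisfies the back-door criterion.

desc(B)\{B}={C,M,S,X}; candidates ⊆ {H,T,Y}.
B↔S: latent back-door arc(s) into B.
size 0: {}; under {} B still reaches {S} ∋ S.
size 1: {H}, {T}, {Y}; under {H} B still reaches {S} ∋ S.
size 2: {H,T}, {H,Y}, {T,Y}; under {H,T} B still reaches {S} ∋ S.
B↔S cannot be blocked by any observed set — no back-door set.

B→S: no observed back-door set.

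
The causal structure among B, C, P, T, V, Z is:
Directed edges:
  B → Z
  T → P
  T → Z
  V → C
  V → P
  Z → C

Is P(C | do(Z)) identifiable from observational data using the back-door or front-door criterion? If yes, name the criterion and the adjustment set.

P(C|do(Z)): backdoor, adjust for ∅.

desc(Z)\{Z}={C}; candidates ⊆ {B,P,T,V}.
∅: Z⊥C given ∅ in G with Z→· removed — back-door holds.
P(C|do(Z)) = P(C|Z) — no adjustment needed.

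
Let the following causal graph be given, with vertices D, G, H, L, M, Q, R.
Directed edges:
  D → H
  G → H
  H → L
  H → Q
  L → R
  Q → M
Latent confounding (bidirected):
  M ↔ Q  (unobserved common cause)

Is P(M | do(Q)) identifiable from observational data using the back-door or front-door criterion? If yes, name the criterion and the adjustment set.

P(M|do(Q)): not identifiable (no BD/FD set).

desc(Q)\{Q}={M}; candidates ⊆ {D,G,H,L,R}.
Q↔M: latent back-door arc(s) into Q.
size 0: {}; under {} Q still reaches {D,G,H,L,M,R} ∋ M.
size 1: {D}, {G}, {H} …(+2); under {D} Q still reaches {G,H,L,M,R} ∋ M.
size 2: {D,G}, {D,H}, {D,L} …(+7); under {D,G} Q still reaches {H,L,M,R} ∋ M.
Q↔M cannot be blocked by any observed set — no back-door set.
No mediator lies on a directed Q→…→M path.
Neither criterion identifies P(M|do(Q)) in this graph.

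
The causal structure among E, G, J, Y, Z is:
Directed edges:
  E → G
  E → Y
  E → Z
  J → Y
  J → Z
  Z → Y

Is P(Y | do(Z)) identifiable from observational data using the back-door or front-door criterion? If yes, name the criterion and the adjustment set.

P(Y|do(Z)): backdoor, adjust for {E, J}.

desc(Z)\{Z}={Y}; candidates ⊆ {E,G,J}.
size 0: {}; under {} Z still reaches {E,G,J,Y} ∋ Y.
size 1: {E}, {G}, {J}; under {E} Z still reaches {J,Y} ∋ Y.
{E,J}: Z⊥Y given {E,J} in G with Z→· removed — back-door holds.
P(Y|do(Z)) = Σ_{E,J} P(Y|Z,E,J)·P(E,J).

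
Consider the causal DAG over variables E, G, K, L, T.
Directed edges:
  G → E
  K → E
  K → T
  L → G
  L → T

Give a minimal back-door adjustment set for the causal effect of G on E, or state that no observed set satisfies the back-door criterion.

G→E: minimal back-door set ∅.

desc(G)\{G}={E}; candidates ⊆ {K,L,T}.
∅: G⊥E given ∅ in G with G→· removed — back-door holds.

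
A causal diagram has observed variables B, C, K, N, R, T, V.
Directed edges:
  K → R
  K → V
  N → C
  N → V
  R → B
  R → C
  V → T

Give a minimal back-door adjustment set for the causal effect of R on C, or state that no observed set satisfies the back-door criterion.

desc(R)\{R}={B,C}; candidates ⊆ {K,N,T,V}.
∅: R⊥C given ∅ in G with R→· removed — back-door holds.

R→C: minimal back-door set ∅.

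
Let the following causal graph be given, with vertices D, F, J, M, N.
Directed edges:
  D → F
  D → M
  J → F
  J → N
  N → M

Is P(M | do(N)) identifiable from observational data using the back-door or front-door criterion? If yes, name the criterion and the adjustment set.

P(M|do(N)): backdoor, adjust for ∅.

desc(N)\{N}={M}; candidates ⊆ {D,F,J}.
∅: N⊥M given ∅ in G with N→· removed — back-door holds.
P(M|do(N)) = P(M|N) — no adjustment needed.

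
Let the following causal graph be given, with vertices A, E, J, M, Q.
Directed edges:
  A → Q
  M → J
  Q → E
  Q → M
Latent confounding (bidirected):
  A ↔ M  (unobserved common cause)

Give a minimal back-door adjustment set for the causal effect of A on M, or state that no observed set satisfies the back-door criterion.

A→M: no observed back-door set.

desc(A)\{A}={E,J,M,Q}; candidates ⊆ {—}.
A↔M: latent back-door arc(s) into A.
size 0: {}; under {} A still reaches {J,M} ∋ M.
A↔M cannot be blocked by any observed set — no back-door set.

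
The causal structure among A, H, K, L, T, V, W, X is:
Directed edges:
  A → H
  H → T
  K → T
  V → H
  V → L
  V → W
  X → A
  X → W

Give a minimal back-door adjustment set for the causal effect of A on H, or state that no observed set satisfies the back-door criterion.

desc(A)\{A}={H,T}; candidates ⊆ {K,L,V,W,X}.
∅: A⊥H given ∅ in G with A→· removed — back-door holds.

A→H: minimal back-door set ∅.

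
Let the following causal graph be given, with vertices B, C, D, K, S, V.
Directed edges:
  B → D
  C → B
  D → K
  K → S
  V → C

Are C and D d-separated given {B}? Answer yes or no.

Yes — C ⊥ D | {B}.

Bayes-Ball from C | {B} reaches {V}.
D ∉ reach(C|{B}) ⇒ C ⊥ D | {B}.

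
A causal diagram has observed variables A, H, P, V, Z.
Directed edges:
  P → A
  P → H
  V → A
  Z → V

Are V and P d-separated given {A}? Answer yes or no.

No — V and P are d-connected given {A}.

Bayes-Ball from V | {A} reaches {H,P,Z}.
P ∈ reach(V|{A}) ⇒ V ⊥̸ P | {A}.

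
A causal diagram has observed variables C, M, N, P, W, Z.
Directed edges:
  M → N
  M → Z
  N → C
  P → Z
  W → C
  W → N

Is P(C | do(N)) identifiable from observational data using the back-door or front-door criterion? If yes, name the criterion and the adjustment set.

P(C|do(N)): backdoor, adjust for {W}.

desc(N)\{N}={C}; candidates ⊆ {M,P,W,Z}.
size 0: {}; under {} N still reaches {C,M,W,Z} ∋ C.
{W}: N⊥C given {W} in G with N→· removed — back-door holds.
P(C|do(N)) = Σ_{W} P(C|N,W)·P(W).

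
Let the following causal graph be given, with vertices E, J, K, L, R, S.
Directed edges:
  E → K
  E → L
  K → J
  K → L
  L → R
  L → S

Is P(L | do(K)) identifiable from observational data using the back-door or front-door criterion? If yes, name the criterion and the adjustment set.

desc(K)\{K}={J,L,R,S}; candidates ⊆ {E}.
size 0: {}; under {} K still reaches {E,L,R,S} ∋ L.
{E}: K⊥L given {E} in G with K→· removed — back-door holds.
P(L|do(K)) = Σ_{E} P(L|K,E)·P(E).

P(L|do(K)): backdoor, adjust for {E}.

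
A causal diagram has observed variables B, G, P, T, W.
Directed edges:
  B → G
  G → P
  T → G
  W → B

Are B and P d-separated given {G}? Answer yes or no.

Bayes-Ball from B | {G} reaches {T,W}.
P ∉ reach(B|{G}) ⇒ B ⊥ P | {G}.

Yes — B ⊥ P | {G}.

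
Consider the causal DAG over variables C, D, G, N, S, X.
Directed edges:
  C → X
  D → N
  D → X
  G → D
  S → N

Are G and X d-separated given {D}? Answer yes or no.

Bayes-Ball from G | {D} reaches ∅.
X ∉ reach(G|{D}) ⇒ G ⊥ X | {D}.

Yes — G ⊥ X | {D}.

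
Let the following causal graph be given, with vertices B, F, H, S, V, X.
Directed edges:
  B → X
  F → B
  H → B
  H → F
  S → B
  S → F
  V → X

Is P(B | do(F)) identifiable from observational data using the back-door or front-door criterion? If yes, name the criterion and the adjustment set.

P(B|do(F)): backdoor, adjust for {H, S}.

desc(F)\{F}={B,X}; candidates ⊆ {H,S,V}.
size 0: {}; under {} F still reaches {B,H,S,X} ∋ B.
size 1: {H}, {S}, {V}; under {H} F still reaches {B,S,X} ∋ B.
{H,S}: F⊥B given {H,S} in G with F→· removed — back-door holds.
P(B|do(F)) = Σ_{H,S} P(B|F,H,S)·P(H,S).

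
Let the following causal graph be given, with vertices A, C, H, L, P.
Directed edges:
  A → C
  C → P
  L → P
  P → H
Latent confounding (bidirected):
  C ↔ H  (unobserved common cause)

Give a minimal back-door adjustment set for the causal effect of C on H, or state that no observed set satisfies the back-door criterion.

C→H: no observed back-door set.

desc(C)\{C}={H,P}; candidates ⊆ {A,L}.
C↔H: latent back-door arc(s) into C.
size 0: {}; under {} C still reaches {A,H} ∋ H.
size 1: {A}, {L}; under {A} C still reaches {H} ∋ H.
size 2: {A,L}; under {A,L} C still reaches {H} ∋ H.
C↔H cannot be blocked by any observed set — no back-door set.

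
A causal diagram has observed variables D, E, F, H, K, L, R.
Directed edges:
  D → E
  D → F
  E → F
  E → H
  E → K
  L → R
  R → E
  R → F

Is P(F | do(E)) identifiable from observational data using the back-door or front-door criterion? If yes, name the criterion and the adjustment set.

P(F|do(E)): backdoor, adjust for {D, R}.

desc(E)\{E}={F,H,K}; candidates ⊆ {D,L,R}.
size 0: {}; under {} E still reaches {D,F,L,R} ∋ F.
size 1: {D}, {L}, {R}; under {D} E still reaches {F,L,R} ∋ F.
{D,R}: E⊥F given {D,R} in G with E→· removed — back-door holds.
P(F|do(E)) = Σ_{D,R} P(F|E,D,R)·P(D,R).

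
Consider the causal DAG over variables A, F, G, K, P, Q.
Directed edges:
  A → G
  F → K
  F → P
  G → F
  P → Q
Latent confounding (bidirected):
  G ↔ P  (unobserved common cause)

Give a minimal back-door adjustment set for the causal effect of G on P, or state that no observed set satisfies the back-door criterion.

G→P: no observed back-door set.

desc(G)\{G}={F,K,P,Q}; candidates ⊆ {A}.
G↔P: latent back-door arc(s) into G.
size 0: {}; under {} G still reaches {A,P,Q} ∋ P.
size 1: {A}; under {A} G still reaches {P,Q} ∋ P.
G↔P cannot be blocked by any observed set — no back-door set.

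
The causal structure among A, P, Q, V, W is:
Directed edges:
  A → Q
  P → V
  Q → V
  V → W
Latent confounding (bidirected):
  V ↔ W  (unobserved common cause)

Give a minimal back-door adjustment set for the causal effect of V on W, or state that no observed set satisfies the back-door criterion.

V→W: no observed back-door set.

desc(V)\{V}={W}; candidates ⊆ {A,P,Q}.
V↔W: latent back-door arc(s) into V.
size 0: {}; under {} V still reaches {A,P,Q,W} ∋ W.
size 1: {A}, {P}, {Q}; under {A} V still reaches {P,Q,W} ∋ W.
size 2: {A,P}, {A,Q}, {P,Q}; under {A,P} V still reaches {Q,W} ∋ W.
V↔W cannot be blocked by any observed set — no back-door set.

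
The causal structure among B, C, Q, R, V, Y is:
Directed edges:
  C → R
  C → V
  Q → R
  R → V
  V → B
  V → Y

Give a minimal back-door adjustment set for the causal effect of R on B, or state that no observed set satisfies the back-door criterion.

desc(R)\{R}={B,V,Y}; candidates ⊆ {C,Q}.
size 0: {}; under {} R still reaches {B,C,Q,V,Y} ∋ B.
{C}: R⊥B given {C} in G with R→· removed — back-door holds.

R→B: minimal back-door set {C}.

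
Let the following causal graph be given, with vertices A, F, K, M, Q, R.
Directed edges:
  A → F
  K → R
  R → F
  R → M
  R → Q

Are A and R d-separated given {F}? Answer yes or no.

Bayes-Ball from A | {F} reaches {K,M,Q,R}.
R ∈ reach(A|{F}) ⇒ A ⊥̸ R | {F}.

No — A and R are d-connected given {F}.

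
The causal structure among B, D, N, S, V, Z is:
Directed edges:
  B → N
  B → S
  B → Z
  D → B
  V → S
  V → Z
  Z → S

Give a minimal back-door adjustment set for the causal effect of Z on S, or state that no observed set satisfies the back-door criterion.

desc(Z)\{Z}={S}; candidates ⊆ {B,D,N,V}.
size 0: {}; under {} Z still reaches {B,D,N,S,V} ∋ S.
size 1: {B}, {D}, {N} …(+1); under {B} Z still reaches {S,V} ∋ S.
{B,V}: Z⊥S given {B,V} in G with Z→· removed — back-door holds.

Z→S: minimal back-door set {B, V}.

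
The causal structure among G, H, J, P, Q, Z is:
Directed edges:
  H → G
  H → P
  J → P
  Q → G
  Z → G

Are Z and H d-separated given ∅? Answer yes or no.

Bayes-Ball from Z | ∅ reaches {G}.
H ∉ reach(Z|∅) ⇒ Z ⊥ H | ∅.

Yes — Z ⊥ H | ∅.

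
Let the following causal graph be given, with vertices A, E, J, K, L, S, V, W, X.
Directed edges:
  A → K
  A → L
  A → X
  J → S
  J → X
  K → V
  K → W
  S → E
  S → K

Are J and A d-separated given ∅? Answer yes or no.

Bayes-Ball from J | ∅ reaches {E,K,S,V,W,X}.
A ∉ reach(J|∅) ⇒ J ⊥ A | ∅.

Yes — J ⊥ A | ∅.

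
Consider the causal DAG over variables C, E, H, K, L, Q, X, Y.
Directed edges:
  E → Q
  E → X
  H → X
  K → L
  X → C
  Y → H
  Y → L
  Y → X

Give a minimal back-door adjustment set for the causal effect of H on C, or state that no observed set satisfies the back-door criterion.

desc(H)\{H}={C,X}; candidates ⊆ {E,K,L,Q,Y}.
size 0: {}; under {} H still reaches {C,L,X,Y} ∋ C.
{Y}: H⊥C given {Y} in G with H→· removed — back-door holds.

H→C: minimal back-door set {Y}.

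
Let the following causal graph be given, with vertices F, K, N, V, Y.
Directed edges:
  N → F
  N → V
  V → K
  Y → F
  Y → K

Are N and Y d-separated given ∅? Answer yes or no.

Yes — N ⊥ Y | ∅.

Bayes-Ball from N | ∅ reaches {F,K,V}.
Y ∉ reach(N|∅) ⇒ N ⊥ Y | ∅.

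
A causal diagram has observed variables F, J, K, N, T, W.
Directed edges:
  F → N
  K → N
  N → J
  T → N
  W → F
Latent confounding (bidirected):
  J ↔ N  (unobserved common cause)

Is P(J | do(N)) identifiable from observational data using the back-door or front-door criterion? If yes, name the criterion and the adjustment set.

desc(N)\{N}={J}; candidates ⊆ {F,K,T,W}.
N↔J: latent back-door arc(s) into N.
size 0: {}; under {} N still reaches {F,J,K,T,W} ∋ J.
size 1: {F}, {K}, {T} …(+1); under {F} N still reaches {J,K,T} ∋ J.
size 2: {F,K}, {F,T}, {F,W} …(+3); under {F,K} N still reaches {J,T} ∋ J.
N↔J cannot be blocked by any observed set — no back-door set.
No mediator lies on a directed N→…→J path.
Neither criterion identifies P(J|do(N)) in this graph.

P(J|do(N)): not identifiable (no BD/FD set).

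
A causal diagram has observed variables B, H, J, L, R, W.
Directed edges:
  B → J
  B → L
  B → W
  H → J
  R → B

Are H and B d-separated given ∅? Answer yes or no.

Bayes-Ball from H | ∅ reaches {J}.
B ∉ reach(H|∅) ⇒ H ⊥ B | ∅.

Yes — H ⊥ B | ∅.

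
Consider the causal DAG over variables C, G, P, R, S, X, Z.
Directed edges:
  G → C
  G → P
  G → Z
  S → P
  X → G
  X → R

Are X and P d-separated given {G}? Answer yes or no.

Yes — X ⊥ P | {G}.

Bayes-Ball from X | {G} reaches {R}.
P ∉ reach(X|{G}) ⇒ X ⊥ P | {G}.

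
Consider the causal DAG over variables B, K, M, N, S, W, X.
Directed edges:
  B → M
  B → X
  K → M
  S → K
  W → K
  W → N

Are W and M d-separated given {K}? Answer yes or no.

Yes — W ⊥ M | {K}.

Bayes-Ball from W | {K} reaches {N,S}.
M ∉ reach(W|{K}) ⇒ W ⊥ M | {K}.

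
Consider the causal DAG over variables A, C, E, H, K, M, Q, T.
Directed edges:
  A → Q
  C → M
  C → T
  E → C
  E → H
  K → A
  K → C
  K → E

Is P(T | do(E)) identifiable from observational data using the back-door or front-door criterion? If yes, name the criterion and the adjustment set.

P(T|do(E)): backdoor, adjust for {K}.

desc(E)\{E}={C,H,M,T}; candidates ⊆ {A,K,Q}.
size 0: {}; under {} E still reaches {A,C,K,M,Q,T} ∋ T.
{K}: E⊥T given {K} in G with E→· removed — back-door holds.
P(T|do(E)) = Σ_{K} P(T|E,K)·P(K).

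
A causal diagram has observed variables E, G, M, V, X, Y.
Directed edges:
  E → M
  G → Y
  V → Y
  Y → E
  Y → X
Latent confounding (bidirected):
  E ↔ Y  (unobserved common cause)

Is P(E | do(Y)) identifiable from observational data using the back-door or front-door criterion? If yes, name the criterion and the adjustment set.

P(E|do(Y)): not identifiable (no BD/FD set).

desc(Y)\{Y}={E,M,X}; candidates ⊆ {G,V}.
Y↔E: latent back-door arc(s) into Y.
size 0: {}; under {} Y still reaches {E,G,M,V} ∋ E.
size 1: {G}, {V}; under {G} Y still reaches {E,M,V} ∋ E.
size 2: {G,V}; under {G,V} Y still reaches {E,M} ∋ E.
Y↔E cannot be blocked by any observed set — no back-door set.
No mediator lies on a directed Y→…→E path.
Neither criterion identifies P(E|do(Y)) in this graph.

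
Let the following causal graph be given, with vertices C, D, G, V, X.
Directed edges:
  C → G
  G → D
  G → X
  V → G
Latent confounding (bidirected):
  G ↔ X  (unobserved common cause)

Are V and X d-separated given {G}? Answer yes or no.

No — V and X are d-connected given {G}.

Bayes-Ball from V | {G} reaches {C,X}.
X ∈ reach(V|{G}) ⇒ V ⊥̸ X | {G}.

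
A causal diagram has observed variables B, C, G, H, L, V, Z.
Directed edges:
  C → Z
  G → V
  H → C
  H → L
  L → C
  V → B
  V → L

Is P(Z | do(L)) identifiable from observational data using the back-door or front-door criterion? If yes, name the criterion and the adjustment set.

desc(L)\{L}={C,Z}; candidates ⊆ {B,G,H,V}.
size 0: {}; under {} L still reaches {B,C,G,H,V,Z} ∋ Z.
{H}: L⊥Z given {H} in G with L→· removed — back-door holds.
P(Z|do(L)) = Σ_{H} P(Z|L,H)·P(H).

P(Z|do(L)): backdoor, adjust for {H}.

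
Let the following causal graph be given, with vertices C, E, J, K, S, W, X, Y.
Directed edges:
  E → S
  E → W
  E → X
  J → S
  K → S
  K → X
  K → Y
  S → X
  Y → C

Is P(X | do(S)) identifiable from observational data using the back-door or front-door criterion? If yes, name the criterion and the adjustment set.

desc(S)\{S}={X}; candidates ⊆ {C,E,J,K,W,Y}.
size 0: {}; under {} S still reaches {C,E,J,K,W,X,Y} ∋ X.
size 1: {C}, {E}, {J} …(+3); under {C} S still reaches {E,J,K,W,X,Y} ∋ X.
{E,K}: S⊥X given {E,K} in G with S→· removed — back-door holds.
P(X|do(S)) = Σ_{E,K} P(X|S,E,K)·P(E,K).

P(X|do(S)): backdoor, adjust for {E, K}.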